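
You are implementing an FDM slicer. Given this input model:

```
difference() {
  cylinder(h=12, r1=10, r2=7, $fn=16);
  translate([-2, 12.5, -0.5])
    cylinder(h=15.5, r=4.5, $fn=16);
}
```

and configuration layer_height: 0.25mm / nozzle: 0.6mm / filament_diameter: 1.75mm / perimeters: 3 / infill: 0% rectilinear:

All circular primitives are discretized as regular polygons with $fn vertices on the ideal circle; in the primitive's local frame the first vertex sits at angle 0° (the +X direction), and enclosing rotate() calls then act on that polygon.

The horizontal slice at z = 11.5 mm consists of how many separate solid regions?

At z = 11.5 mm: the cone (r1=10→r2=7) has section circumradius 7.125 here — a regular 16-gon; the r=4.5 cylinder at (-2, 12.5) gives a regular 16-gon of circumradius 4.5 (constant along its height); After the difference (first − rest): starting from the cone, the r=4.5 cylinder at (-2, 12.5) misses the remaining region (no effect) — 1 connected region. The result has 1 disconnected region.

1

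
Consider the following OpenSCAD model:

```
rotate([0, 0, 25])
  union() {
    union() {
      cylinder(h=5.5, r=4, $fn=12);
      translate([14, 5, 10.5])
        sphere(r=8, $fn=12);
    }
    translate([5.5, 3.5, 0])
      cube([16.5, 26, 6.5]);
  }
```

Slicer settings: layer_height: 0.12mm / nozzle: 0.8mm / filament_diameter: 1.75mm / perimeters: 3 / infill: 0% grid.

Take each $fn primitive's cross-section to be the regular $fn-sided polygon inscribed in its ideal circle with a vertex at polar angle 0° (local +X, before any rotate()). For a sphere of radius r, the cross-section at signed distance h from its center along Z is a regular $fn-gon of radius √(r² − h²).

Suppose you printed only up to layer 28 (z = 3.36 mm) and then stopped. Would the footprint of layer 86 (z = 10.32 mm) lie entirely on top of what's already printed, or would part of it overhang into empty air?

part overhangs

Compare the two slices. At z = 3.36: the r=4 cylinder contributes a regular 12-gon of circumradius 4 (area = (12/2)·4.000²·sin(360°/12) = 48.00 mm²); the r=8 sphere at (14, 5) slices to a regular 12-gon of circumradius 3.608 (√(r²−h²) with h=7.14 from center) (area = (12/2)·3.608²·sin(360°/12) = 39.06 mm²); Taking the union: the 2 present regions are separate (no shared area or edge), so areas and boundary lengths simply add and each stays a separate island — area = 87.06 mm²; the 16.5×26 cube at (5.5, 3.5) contributes its full rectangle (area 429.00 mm²); Combining (union): the regions partially overlap — summed areas 516.06 mm² minus the doubly-counted overlap 29.75 mm² gives 486.31 mm² — area = 486.31 mm²; (rotated 25° about Z; rotation is an isometry so areas/perimeters/island counts are preserved). At z = 10.32: the cylinder is not intersected at this z (z outside [0, 5.5]); the sphere at (14, 5): section is a regular 12-gon, circumradius = √(r²−h²) = √(8²−0.18²) = 7.998 (area = (12/2)·7.998²·sin(360°/12) = 191.90 mm²); Combining (union): only the r=8 sphere at (14, 5) is present, so the union is just that shape — area = 191.90 mm²; the cube at (5.5, 3.5) is absent (z outside [0, 6.5]); Taking the union: only that combined region is present, so the union is just that shape — area = 191.90 mm²; (rotated 25° about Z; rotation is an isometry so areas/perimeters/island counts are preserved). Checking containment: at z = 10.32 the cross-section extends beyond the z = 3.36 cross-section by about 63.25 mm².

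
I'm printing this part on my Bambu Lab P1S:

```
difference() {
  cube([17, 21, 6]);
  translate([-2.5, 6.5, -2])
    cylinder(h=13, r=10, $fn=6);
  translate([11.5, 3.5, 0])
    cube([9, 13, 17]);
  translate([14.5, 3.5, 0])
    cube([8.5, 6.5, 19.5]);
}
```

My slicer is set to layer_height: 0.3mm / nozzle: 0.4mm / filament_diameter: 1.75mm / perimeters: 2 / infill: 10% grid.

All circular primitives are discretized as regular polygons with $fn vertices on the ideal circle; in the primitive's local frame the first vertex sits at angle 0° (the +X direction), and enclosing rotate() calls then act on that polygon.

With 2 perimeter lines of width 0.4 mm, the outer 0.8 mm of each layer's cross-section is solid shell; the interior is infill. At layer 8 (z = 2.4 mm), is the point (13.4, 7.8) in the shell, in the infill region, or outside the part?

outside

At z = 2.4 mm: the 17×21 cube contributes its full rectangle; the r=10 cylinder at (-2.5, 6.5) contributes a regular 6-gon of circumradius 10; the 9×13 cube at (11.5, 3.5) contributes its full rectangle; the cube at (14.5, 3.5) (footprint 8.5×6.5) is included at this height; Taking the first minus the rest: starting from the 17×21 cube, the r=10 cylinder at (-2.5, 6.5) partially overlaps it — only the 79.85 mm² overlap (of its 259.81 mm²) is removed, clipping the outline; the 9×13 cube at (11.5, 3.5) partially overlaps it — only the 71.50 mm² overlap (of its 117.00 mm²) is removed, clipping the outline; the 8.5×6.5 cube at (14.5, 3.5) misses the remaining region (no effect) — 1 connected region. Overall, the cross-section is a single solid region. The nearest boundary edge runs (11.50, 16.50)→(11.50, 3.50); distance from the point to it = 1.90 mm. The point is not inside any of the regions above, so it lies outside the cross-section (1.90 mm from the nearest boundary).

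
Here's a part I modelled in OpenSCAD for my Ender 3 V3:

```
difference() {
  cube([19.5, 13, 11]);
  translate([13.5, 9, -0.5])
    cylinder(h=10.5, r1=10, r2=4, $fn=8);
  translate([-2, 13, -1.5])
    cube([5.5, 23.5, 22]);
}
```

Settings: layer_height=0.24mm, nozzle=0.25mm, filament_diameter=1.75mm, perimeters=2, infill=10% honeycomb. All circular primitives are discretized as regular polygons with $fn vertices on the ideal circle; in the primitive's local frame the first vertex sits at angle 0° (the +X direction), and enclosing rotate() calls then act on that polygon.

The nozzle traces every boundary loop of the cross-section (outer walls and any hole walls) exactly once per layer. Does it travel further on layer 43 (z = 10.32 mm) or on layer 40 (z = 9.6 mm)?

layer 40 (z = 9.6 mm)

Layer 43 (z = 10.32): the cube is present — its section is the full 19.5×13 rectangle (perimeter 65.00 mm); the cone at (13.5, 9) does not reach this height (z outside [-0.5, 10]); the 5.5×23.5 cube at (-2, 13) contributes its full rectangle (perimeter 58.00 mm); After the difference (first − rest): starting from the 19.5×13 cube, the 5.5×23.5 cube at (-2, 13) misses the remaining region (no effect) — boundary = 65.00 mm. So its perimeter = 65.00 mm. Layer 40 (z = 9.6): the 19.5×13 cube contributes its full rectangle (perimeter 65.00 mm); the cone at (13.5, 9) contributes a regular 8-gon of circumradius 4.229 (interpolated between r1=10 and r2=4 at t=0.962) (perimeter = 2·8·4.229·sin(180°/8) = 25.89 mm); the cube at (-2, 13) (footprint 5.5×23.5) is included at this height (perimeter 58.00 mm); Subtracting the remaining from the first: starting from the 19.5×13 cube, the cone at (13.5, 9) partially overlaps it — only the 50.45 mm² overlap (of its 50.57 mm²) is removed, clipping the outline; the 5.5×23.5 cube at (-2, 13) misses the remaining region (no effect) — boundary = 88.59 mm. So its perimeter = 88.59 mm. Layer 40 is larger (88.59 vs 65.00 mm).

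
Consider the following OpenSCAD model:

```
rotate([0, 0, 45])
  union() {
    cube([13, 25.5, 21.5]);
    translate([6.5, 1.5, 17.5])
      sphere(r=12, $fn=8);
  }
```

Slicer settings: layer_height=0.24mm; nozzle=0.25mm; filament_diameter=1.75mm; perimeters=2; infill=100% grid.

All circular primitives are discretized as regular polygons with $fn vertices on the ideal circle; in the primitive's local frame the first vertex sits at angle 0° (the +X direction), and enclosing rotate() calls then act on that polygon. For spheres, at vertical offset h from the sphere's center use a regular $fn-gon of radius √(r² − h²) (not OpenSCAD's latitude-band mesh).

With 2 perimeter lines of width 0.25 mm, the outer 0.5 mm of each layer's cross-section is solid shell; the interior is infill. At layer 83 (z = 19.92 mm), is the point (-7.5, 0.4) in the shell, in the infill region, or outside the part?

outside

At z = 19.92 mm: the cube (footprint 13×25.5) is included at this height; the sphere at (6.5, 1.5): section is a regular 8-gon, circumradius = √(r²−h²) = √(12²−2.42²) = 11.753; Combining (union): the regions partially overlap (shared area 154.79 mm²), so overlapping operands fuse into one piece — 1 connected region; (rotated 45° about Z; rotation is an isometry so areas/perimeters/island counts are preserved). Overall, the cross-section is a single solid region. Undo the 45° rotation: the query point maps to (-5.020, 5.586) in the un-rotated model frame. The nearest boundary edge runs (-5.25, 1.50)→(-1.81, 9.81); distance from the point to it = 1.35 mm. The point is not inside any of the regions above, so it lies outside the cross-section (1.35 mm from the nearest boundary).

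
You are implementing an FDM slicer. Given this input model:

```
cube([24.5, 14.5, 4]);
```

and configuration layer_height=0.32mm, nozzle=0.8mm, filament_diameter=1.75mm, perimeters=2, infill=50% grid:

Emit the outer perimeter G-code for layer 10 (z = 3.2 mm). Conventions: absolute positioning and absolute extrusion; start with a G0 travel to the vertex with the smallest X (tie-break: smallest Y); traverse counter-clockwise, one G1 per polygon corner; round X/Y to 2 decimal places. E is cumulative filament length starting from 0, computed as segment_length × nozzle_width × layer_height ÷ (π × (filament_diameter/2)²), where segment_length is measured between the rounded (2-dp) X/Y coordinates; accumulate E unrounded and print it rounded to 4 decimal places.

At z = 3.2 mm: the cube (footprint 24.5×14.5) is included at this height. The outline is a single polygon with 4 vertices. Extrusion per mm of travel: 0.8 × 0.32 / (π × 0.875²) = 0.106432. Accumulating E over each segment gives final E = 8.3017.

G0 X0.00 Y0.00 Z3.20
G1 X24.50 Y0.00 E2.6076
G1 X24.50 Y14.50 E4.1509
G1 X0.00 Y14.50 E6.7585
G1 X0.00 Y0.00 E8.3017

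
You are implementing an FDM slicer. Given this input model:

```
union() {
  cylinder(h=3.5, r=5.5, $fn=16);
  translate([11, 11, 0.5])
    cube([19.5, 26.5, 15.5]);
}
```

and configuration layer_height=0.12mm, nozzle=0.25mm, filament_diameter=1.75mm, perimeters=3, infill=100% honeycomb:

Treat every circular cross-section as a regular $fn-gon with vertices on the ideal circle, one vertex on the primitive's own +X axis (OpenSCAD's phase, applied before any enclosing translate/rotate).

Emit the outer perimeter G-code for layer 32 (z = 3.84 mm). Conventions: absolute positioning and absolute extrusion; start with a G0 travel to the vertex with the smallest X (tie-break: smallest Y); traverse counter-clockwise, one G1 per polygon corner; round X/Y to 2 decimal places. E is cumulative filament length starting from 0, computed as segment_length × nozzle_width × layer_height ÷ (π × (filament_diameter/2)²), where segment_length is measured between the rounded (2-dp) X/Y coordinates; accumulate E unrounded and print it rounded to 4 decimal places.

At z = 3.84 mm: the cylinder does not reach this height (z outside [0, 3.5]); the cube at (11, 11) is present — its section is the full 19.5×26.5 rectangle; Taking the union: only the 19.5×26.5 cube at (11, 11) is present, so the union is just that shape — 1 connected region. The outline is a single polygon with 4 vertices. Extrusion per mm of travel: 0.25 × 0.12 / (π × 0.875²) = 0.012473. Accumulating E over each segment gives final E = 1.1475.

G0 X11.00 Y11.00 Z3.84
G1 X30.50 Y11.00 E0.2432
G1 X30.50 Y37.50 E0.5737
G1 X11.00 Y37.50 E0.8170
G1 X11.00 Y11.00 E1.1475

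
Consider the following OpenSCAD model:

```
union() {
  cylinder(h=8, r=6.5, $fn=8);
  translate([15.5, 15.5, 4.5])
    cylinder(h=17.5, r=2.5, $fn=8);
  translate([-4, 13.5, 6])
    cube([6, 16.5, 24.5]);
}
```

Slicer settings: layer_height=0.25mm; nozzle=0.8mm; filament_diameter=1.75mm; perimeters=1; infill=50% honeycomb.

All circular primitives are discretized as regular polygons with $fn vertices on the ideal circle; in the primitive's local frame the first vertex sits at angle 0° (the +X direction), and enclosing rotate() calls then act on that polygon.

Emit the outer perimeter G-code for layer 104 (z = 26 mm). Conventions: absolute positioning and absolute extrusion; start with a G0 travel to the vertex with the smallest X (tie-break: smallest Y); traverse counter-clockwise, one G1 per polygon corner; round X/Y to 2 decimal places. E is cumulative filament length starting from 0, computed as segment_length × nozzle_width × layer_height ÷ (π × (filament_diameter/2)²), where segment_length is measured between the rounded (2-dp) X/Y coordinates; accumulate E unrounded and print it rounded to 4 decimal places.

At z = 26 mm: the cylinder is absent (z outside [0, 8]); the cylinder at (15.5, 15.5) is not intersected at this z (z outside [4.5, 22]); the 6×16.5 cube at (-4, 13.5) contributes its full rectangle; Taking the union: only the 6×16.5 cube at (-4, 13.5) is present, so the union is just that shape — 1 connected region. The outline is a single polygon with 4 vertices. Extrusion per mm of travel: 0.8 × 0.25 / (π × 0.875²) = 0.083150. Accumulating E over each segment gives final E = 3.7418.

G0 X-4.00 Y13.50 Z26.00
G1 X2.00 Y13.50 E0.4989
G1 X2.00 Y30.00 E1.8709
G1 X-4.00 Y30.00 E2.3698
G1 X-4.00 Y13.50 E3.7418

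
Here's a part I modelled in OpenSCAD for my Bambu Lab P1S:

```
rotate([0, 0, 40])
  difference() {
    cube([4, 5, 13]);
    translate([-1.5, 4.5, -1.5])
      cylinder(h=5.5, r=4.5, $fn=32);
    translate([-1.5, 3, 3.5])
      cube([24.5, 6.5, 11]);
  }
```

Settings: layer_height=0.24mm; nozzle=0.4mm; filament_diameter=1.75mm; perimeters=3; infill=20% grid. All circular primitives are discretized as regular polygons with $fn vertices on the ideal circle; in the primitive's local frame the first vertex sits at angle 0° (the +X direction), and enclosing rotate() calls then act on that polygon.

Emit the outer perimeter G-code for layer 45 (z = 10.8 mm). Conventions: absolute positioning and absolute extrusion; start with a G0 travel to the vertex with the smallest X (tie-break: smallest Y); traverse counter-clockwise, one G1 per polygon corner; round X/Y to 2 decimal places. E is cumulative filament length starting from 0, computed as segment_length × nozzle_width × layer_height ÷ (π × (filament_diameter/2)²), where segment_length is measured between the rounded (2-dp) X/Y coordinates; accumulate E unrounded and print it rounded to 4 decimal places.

G0 X-1.93 Y2.30 Z10.80
G1 X0.00 Y0.00 E0.1198
G1 X3.06 Y2.57 E0.2793
G1 X1.14 Y4.87 E0.3989
G1 X-1.93 Y2.30 E0.5587

At z = 10.8 mm: the cube is present — its section is the full 4×5 rectangle; the cylinder at (-1.5, 4.5) is not intersected at this z (z outside [-1.5, 4]); the cube at (-1.5, 3) (footprint 24.5×6.5) is included at this height; After the difference (first − rest): starting from the 4×5 cube, the 24.5×6.5 cube at (-1.5, 3) partially overlaps it — only the 8.00 mm² overlap (of its 159.25 mm²) is removed, clipping the outline — 1 connected region; (whole slice rotated 40° about Z — lengths, areas and connectivity unchanged). The outline is a single polygon with 4 vertices. Extrusion per mm of travel: 0.4 × 0.24 / (π × 0.875²) = 0.039912. Accumulating E over each segment gives final E = 0.5587.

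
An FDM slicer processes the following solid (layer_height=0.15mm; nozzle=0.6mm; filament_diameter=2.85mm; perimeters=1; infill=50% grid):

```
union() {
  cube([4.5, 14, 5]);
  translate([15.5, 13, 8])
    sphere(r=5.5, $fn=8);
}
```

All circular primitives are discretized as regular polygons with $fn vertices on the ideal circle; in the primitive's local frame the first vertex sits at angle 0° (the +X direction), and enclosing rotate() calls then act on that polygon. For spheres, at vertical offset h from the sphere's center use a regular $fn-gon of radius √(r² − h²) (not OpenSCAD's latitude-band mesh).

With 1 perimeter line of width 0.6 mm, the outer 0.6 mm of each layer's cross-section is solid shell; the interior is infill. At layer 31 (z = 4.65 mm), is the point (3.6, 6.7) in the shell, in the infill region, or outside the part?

At z = 4.65 mm: the cube (footprint 4.5×14) is included at this height; the sphere at (15.5, 13): section is a regular 8-gon, circumradius = √(r²−h²) = √(5.5²−3.35²) = 4.362; Taking the union: the 2 present regions are separate (no shared area or edge), so areas and boundary lengths simply add and each stays a separate island — 2 connected regions. Overall, the cross-section has 2 separate islands. The nearest boundary edge runs (4.50, 14.00)→(4.50, 0.00); distance from the point to it = 0.90 mm. (Shell/infill is judged within the island containing the point — the largest one.) The point is inside the cross-section and 0.90 mm from the nearest boundary — more than the 0.6 mm shell width (1 × 0.6), so it's in the infill interior.

infill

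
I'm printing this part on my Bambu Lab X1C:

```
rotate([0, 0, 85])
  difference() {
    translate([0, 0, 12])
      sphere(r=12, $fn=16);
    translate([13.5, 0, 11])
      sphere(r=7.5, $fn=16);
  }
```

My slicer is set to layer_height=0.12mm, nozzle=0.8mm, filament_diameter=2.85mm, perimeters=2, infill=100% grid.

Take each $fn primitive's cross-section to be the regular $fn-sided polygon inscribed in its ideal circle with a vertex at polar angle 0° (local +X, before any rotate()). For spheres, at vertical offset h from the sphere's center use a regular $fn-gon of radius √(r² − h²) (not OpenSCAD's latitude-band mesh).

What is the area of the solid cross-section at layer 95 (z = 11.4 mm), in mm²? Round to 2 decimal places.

387.99 mm²

At z = 11.4 mm: the r=12 sphere contributes a regular 16-gon of circumradius √(12²−0.6²) = 11.985 (area = (16/2)·11.985²·sin(360°/16) = 439.75 mm²); the r=7.5 sphere at (13.5, 0) slices to a regular 16-gon of circumradius 7.489 (√(r²−h²) with h=0.4 from center) (area = (16/2)·7.489²·sin(360°/16) = 171.72 mm²); After the difference (first − rest): starting from the r=12 sphere (439.75 mm²), the r=7.5 sphere at (13.5, 0) partially overlaps it — only the 51.76 mm² overlap (of its 171.72 mm²) is removed, clipping the outline — area = 387.99 mm²; (rotated 85° about Z; rotation is an isometry so areas/perimeters/island counts are preserved). Overall, the cross-section is a single solid region. Net area = 387.99 mm².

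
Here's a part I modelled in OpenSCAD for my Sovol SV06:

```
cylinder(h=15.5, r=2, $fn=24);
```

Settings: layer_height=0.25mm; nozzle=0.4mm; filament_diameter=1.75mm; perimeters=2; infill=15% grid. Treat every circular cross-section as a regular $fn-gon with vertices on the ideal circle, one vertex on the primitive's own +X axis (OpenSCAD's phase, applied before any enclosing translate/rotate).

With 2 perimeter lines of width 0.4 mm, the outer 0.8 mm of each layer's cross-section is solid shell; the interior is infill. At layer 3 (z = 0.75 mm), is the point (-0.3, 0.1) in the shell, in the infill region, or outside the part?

infill

At z = 0.75 mm: the cylinder: section is a regular 24-gon, circumradius r=2. Overall, the cross-section is a single solid region. The nearest boundary edge runs (-1.73, 1.00)→(-1.93, 0.52); distance from the point to it = 1.67 mm. The point is inside the cross-section and 1.67 mm from the nearest boundary — more than the 0.8 mm shell width (2 × 0.4), so it's in the infill interior.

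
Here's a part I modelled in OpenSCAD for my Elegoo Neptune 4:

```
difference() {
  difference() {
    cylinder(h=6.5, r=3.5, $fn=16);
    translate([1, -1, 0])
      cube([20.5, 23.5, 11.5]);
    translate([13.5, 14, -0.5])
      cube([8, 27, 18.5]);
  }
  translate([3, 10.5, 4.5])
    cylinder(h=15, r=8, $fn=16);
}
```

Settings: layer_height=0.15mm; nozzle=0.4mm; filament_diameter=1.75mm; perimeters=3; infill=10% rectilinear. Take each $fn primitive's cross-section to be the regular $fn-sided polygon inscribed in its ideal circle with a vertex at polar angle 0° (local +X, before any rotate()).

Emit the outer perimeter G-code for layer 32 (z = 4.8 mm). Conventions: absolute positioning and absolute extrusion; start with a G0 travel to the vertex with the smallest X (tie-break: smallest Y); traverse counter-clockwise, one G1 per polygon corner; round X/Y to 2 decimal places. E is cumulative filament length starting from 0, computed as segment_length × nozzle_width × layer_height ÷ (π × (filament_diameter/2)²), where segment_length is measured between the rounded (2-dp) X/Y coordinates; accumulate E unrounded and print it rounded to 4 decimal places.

G0 X-3.50 Y0.00 Z4.80
G1 X-3.23 Y-1.34 E0.0341
G1 X-2.47 Y-2.47 E0.0681
G1 X-1.34 Y-3.23 E0.1020
G1 X0.00 Y-3.50 E0.1361
G1 X1.34 Y-3.23 E0.1702
G1 X2.47 Y-2.47 E0.2042
G1 X3.23 Y-1.34 E0.2382
G1 X3.30 Y-1.00 E0.2468
G1 X1.00 Y-1.00 E0.3042
G1 X1.00 Y2.90 E0.4015
G1 X-0.06 Y3.11 E0.4285
G1 X-0.50 Y3.40 E0.4416
G1 X-1.34 Y3.23 E0.4630
G1 X-2.47 Y2.47 E0.4969
G1 X-3.23 Y1.34 E0.5309
G1 X-3.50 Y0.00 E0.5650

At z = 4.8 mm: the cylinder: section is a regular 16-gon, circumradius r=3.5; the cube at (1, -1) is present — its section is the full 20.5×23.5 rectangle; the cube at (13.5, 14) is present — its section is the full 8×27 rectangle; Taking the first minus the rest: starting from the r=3.5 cylinder, the 20.5×23.5 cube at (1, -1) partially overlaps it — only the 8.38 mm² overlap (of its 481.75 mm²) is removed, clipping the outline; the 8×27 cube at (13.5, 14) misses the remaining region (no effect) — 1 connected region; the cylinder at (3, 10.5): section is a regular 16-gon, circumradius r=8; Taking the first minus the rest: starting from the result so far, the r=8 cylinder at (3, 10.5) partially overlaps it — only the 0.51 mm² overlap (of its 195.93 mm²) is removed, clipping the outline — 1 connected region. The outline is a single polygon with 16 vertices. Extrusion per mm of travel: 0.4 × 0.15 / (π × 0.875²) = 0.024945. Accumulating E over each segment gives final E = 0.5650.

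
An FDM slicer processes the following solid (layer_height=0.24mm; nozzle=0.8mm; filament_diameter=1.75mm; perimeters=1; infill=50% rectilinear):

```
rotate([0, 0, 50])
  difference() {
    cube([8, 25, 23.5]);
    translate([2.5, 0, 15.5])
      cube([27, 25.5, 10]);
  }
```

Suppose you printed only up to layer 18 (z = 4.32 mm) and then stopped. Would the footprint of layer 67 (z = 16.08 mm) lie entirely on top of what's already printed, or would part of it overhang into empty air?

entirely on top

Compare the two slices. At z = 4.32: the cube is present — its section is the full 8×25 rectangle (area 200.00 mm²); the cube at (2.5, 0) is not intersected at this z (z outside [15.5, 25.5]); After the difference (first − rest): none of the subtracted shapes is present at this height, so the 8×25 cube is unchanged — area = 200.00 mm²; (rotated 50° about Z; rotation is an isometry so areas/perimeters/island counts are preserved). At z = 16.08: the cube is present — its section is the full 8×25 rectangle (area 200.00 mm²); the cube at (2.5, 0) is present — its section is the full 27×25.5 rectangle (area 688.50 mm²); After the difference (first − rest): starting from the 8×25 cube (200.00 mm²), the 27×25.5 cube at (2.5, 0) partially overlaps it — only the 137.50 mm² overlap (of its 688.50 mm²) is removed, clipping the outline — area = 62.50 mm²; (rotated 50° about Z; rotation is an isometry so areas/perimeters/island counts are preserved). Checking containment: the cross-section at z = 16.08 is a subset of the cross-section at z = 4.32.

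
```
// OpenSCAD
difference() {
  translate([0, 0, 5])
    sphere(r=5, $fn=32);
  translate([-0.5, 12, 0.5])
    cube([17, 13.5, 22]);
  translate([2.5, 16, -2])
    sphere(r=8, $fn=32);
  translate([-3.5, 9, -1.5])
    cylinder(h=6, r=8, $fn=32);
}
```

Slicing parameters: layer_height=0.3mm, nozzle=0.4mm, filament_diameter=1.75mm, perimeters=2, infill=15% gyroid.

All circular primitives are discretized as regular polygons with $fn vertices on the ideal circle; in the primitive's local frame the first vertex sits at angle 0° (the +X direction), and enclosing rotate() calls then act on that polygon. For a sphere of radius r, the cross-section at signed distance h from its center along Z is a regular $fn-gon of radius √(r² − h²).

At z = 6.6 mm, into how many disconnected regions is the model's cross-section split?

1

At z = 6.6 mm: the r=5 sphere contributes a regular 32-gon of circumradius √(5²−1.6²) = 4.737; the cube at (-0.5, 12) is present — its section is the full 17×13.5 rectangle; the sphere at (2.5, 16) is absent (|z−center|=8.600 > r=8); the cylinder at (-3.5, 9) is absent (z outside [-1.5, 4.5]); Subtracting the remaining from the first: starting from the r=5 sphere, the 17×13.5 cube at (-0.5, 12) misses the remaining region (no effect) — 1 connected region. The result has 1 disconnected region.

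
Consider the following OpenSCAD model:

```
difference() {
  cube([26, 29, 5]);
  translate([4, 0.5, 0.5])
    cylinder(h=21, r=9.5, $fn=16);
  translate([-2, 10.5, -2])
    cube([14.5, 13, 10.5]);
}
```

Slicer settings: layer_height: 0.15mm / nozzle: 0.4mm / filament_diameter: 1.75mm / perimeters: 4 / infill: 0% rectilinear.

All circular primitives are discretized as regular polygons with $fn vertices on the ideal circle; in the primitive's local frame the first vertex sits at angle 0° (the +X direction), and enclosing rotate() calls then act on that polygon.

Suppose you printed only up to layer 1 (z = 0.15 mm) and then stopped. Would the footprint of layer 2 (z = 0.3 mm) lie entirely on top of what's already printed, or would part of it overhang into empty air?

entirely on top

Compare the two slices. At z = 0.15: the cube (footprint 26×29) is included at this height (area 754.00 mm²); the cylinder at (4, 0.5) is absent (z outside [0.5, 21.5]); the cube at (-2, 10.5) is present — its section is the full 14.5×13 rectangle (area 188.50 mm²); Subtracting the remaining from the first: starting from the 26×29 cube (754.00 mm²), the 14.5×13 cube at (-2, 10.5) partially overlaps it — only the 162.50 mm² overlap (of its 188.50 mm²) is removed, clipping the outline — area = 591.50 mm². At z = 0.3: the 26×29 cube contributes its full rectangle (area 754.00 mm²); the cylinder at (4, 0.5) is absent (z outside [0.5, 21.5]); the 14.5×13 cube at (-2, 10.5) contributes its full rectangle (area 188.50 mm²); Subtracting the remaining from the first: starting from the 26×29 cube (754.00 mm²), the 14.5×13 cube at (-2, 10.5) partially overlaps it — only the 162.50 mm² overlap (of its 188.50 mm²) is removed, clipping the outline — area = 591.50 mm². Checking containment: the cross-section at z = 0.3 is a subset of the cross-section at z = 0.15.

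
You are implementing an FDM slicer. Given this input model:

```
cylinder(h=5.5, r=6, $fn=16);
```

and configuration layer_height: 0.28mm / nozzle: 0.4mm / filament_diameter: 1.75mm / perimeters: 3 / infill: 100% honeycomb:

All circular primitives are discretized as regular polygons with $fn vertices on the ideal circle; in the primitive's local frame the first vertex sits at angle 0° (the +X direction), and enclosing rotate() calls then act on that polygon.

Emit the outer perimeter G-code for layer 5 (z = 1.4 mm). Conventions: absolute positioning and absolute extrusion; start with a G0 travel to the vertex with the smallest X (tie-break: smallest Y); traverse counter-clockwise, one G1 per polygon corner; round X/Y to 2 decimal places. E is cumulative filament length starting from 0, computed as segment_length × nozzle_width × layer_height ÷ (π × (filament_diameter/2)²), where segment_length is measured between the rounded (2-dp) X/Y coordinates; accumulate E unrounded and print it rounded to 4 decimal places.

At z = 1.4 mm: the r=6 cylinder gives a regular 16-gon of circumradius 6 (constant along its height). The outline is a single polygon with 16 vertices. Extrusion per mm of travel: 0.4 × 0.28 / (π × 0.875²) = 0.046564. Accumulating E over each segment gives final E = 1.7437.

G0 X-6.00 Y0.00 Z1.40
G1 X-5.54 Y-2.30 E0.1092
G1 X-4.24 Y-4.24 E0.2180
G1 X-2.30 Y-5.54 E0.3267
G1 X0.00 Y-6.00 E0.4359
G1 X2.30 Y-5.54 E0.5451
G1 X4.24 Y-4.24 E0.6539
G1 X5.54 Y-2.30 E0.7626
G1 X6.00 Y0.00 E0.8718
G1 X5.54 Y2.30 E0.9811
G1 X4.24 Y4.24 E1.0898
G1 X2.30 Y5.54 E1.1985
G1 X0.00 Y6.00 E1.3078
G1 X-2.30 Y5.54 E1.4170
G1 X-4.24 Y4.24 E1.5257
G1 X-5.54 Y2.30 E1.6345
G1 X-6.00 Y0.00 E1.7437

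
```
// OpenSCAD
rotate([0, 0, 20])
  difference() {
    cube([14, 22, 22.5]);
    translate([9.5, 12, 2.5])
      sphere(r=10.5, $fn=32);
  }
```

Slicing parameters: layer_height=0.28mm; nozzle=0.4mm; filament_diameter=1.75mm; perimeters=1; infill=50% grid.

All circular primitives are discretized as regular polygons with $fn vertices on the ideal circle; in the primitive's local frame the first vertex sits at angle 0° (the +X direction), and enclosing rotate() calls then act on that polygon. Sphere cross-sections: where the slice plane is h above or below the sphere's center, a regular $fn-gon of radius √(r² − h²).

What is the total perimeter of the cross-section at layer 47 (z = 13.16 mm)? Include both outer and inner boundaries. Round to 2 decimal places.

At z = 13.16 mm: the cube is present — its section is the full 14×22 rectangle (perimeter 72.00 mm); the sphere at (9.5, 12) is not intersected at this z (|z−center|=10.660 > r=10.5); Taking the first minus the rest: none of the subtracted shapes is present at this height, so the 14×22 cube is unchanged — boundary = 72.00 mm; (rotated 20° about Z; rotation is an isometry so areas/perimeters/island counts are preserved). Overall, the cross-section is a single solid region. Total boundary length (outer) = 72.00 mm.

72.00 mm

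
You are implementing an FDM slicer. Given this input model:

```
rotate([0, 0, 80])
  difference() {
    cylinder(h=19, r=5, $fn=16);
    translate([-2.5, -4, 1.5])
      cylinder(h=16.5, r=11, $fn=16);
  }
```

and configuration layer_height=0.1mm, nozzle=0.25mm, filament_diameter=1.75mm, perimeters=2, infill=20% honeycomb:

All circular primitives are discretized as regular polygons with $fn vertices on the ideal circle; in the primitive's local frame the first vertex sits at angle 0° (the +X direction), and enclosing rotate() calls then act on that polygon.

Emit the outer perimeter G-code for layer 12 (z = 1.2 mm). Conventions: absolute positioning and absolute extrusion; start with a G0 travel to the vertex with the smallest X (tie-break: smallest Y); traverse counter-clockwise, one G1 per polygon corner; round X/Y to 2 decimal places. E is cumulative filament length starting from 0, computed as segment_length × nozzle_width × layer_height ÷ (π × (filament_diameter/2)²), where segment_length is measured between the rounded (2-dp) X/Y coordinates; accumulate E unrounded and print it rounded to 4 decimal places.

G0 X-4.92 Y0.87 Z1.20
G1 X-4.88 Y-1.08 E0.0203
G1 X-4.10 Y-2.87 E0.0406
G1 X-2.69 Y-4.22 E0.0609
G1 X-0.87 Y-4.92 E0.0811
G1 X1.08 Y-4.88 E0.1014
G1 X2.87 Y-4.10 E0.1217
G1 X4.22 Y-2.69 E0.1420
G1 X4.92 Y-0.87 E0.1622
G1 X4.88 Y1.08 E0.1825
G1 X4.10 Y2.87 E0.2028
G1 X2.69 Y4.22 E0.2231
G1 X0.87 Y4.92 E0.2434
G1 X-1.08 Y4.88 E0.2636
G1 X-2.87 Y4.10 E0.2839
G1 X-4.22 Y2.69 E0.3042
G1 X-4.92 Y0.87 E0.3245

At z = 1.2 mm: the r=5 cylinder gives a regular 16-gon of circumradius 5 (constant along its height); the cylinder at (-2.5, -4) is not intersected at this z (z outside [1.5, 18]); Subtracting the remaining from the first: none of the subtracted shapes is present at this height, so the r=5 cylinder is unchanged — 1 connected region; (rotated 80° about Z; rotation is an isometry so areas/perimeters/island counts are preserved). The outline is a single polygon with 16 vertices. Extrusion per mm of travel: 0.25 × 0.1 / (π × 0.875²) = 0.010394. Accumulating E over each segment gives final E = 0.3245.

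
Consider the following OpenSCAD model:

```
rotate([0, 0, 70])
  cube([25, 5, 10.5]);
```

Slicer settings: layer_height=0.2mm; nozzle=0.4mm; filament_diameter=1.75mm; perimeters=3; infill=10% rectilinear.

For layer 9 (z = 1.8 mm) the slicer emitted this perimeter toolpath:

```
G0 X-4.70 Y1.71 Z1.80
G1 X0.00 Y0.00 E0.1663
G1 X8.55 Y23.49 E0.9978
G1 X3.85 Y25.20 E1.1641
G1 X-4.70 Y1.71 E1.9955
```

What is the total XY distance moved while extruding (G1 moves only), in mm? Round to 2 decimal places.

60.00 mm

Sum the Euclidean lengths of each G1 segment: total = 60.00 mm.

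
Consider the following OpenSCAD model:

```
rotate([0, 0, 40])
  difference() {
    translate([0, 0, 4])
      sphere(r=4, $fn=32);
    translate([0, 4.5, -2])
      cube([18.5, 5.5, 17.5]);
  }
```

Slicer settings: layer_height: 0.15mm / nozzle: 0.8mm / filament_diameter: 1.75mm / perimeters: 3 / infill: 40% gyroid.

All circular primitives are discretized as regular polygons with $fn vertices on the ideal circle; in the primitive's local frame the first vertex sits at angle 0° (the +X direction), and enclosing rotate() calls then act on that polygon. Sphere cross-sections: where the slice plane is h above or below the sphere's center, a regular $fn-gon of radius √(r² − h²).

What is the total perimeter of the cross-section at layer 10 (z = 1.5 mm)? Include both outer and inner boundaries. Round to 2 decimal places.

At z = 1.5 mm: the r=4 sphere contributes a regular 32-gon of circumradius √(4²−2.5²) = 3.122 (perimeter = 2·32·3.122·sin(180°/32) = 19.59 mm); the 18.5×5.5 cube at (0, 4.5) contributes its full rectangle (perimeter 48.00 mm); After the difference (first − rest): starting from the r=4 sphere, the 18.5×5.5 cube at (0, 4.5) misses the remaining region (no effect) — boundary = 19.59 mm; (whole slice rotated 40° about Z — lengths, areas and connectivity unchanged). Overall, the cross-section is a single solid region. Total boundary length (outer) = 19.59 mm.

19.59 mm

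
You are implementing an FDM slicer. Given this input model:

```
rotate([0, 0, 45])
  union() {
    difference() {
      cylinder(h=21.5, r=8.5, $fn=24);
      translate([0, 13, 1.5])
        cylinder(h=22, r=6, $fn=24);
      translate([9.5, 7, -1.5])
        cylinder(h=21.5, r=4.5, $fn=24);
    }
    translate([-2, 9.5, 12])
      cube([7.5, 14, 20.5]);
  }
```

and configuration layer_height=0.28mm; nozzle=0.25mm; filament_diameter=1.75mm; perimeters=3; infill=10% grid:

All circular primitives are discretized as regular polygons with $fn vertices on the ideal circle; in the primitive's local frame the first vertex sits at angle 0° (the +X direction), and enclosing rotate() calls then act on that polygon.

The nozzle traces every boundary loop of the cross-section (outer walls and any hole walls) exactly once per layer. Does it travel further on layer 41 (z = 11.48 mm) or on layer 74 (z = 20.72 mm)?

Layer 41 (z = 11.48): the r=8.5 cylinder gives a regular 24-gon of circumradius 8.5 (constant along its height) (perimeter = 2·24·8.500·sin(180°/24) = 53.25 mm); the r=6 cylinder at (0, 13) contributes a regular 24-gon of circumradius 6 (perimeter = 2·24·6.000·sin(180°/24) = 37.59 mm); the cylinder at (9.5, 7): section is a regular 24-gon, circumradius r=4.5 (perimeter = 2·24·4.500·sin(180°/24) = 28.19 mm); After the difference (first − rest): starting from the r=8.5 cylinder, the r=6 cylinder at (0, 13) partially overlaps it — only the 5.86 mm² overlap (of its 111.81 mm²) is removed, clipping the outline; the r=4.5 cylinder at (9.5, 7) partially overlaps it — only the 3.76 mm² overlap (of its 62.89 mm²) is removed, clipping the outline — boundary = 53.59 mm; the cube at (-2, 9.5) does not reach this height (z outside [12, 32.5]); Combining (union): only the result so far is present, so the union is just that shape — boundary = 53.59 mm; (rotated 45° about Z; rotation is an isometry so areas/perimeters/island counts are preserved). So its perimeter = 53.59 mm. Layer 74 (z = 20.72): the r=8.5 cylinder gives a regular 24-gon of circumradius 8.5 (constant along its height) (perimeter = 2·24·8.500·sin(180°/24) = 53.25 mm); the cylinder at (0, 13): section is a regular 24-gon, circumradius r=6 (perimeter = 2·24·6.000·sin(180°/24) = 37.59 mm); the cylinder at (9.5, 7) is not intersected at this z (z outside [-1.5, 20]); Subtracting the remaining from the first: starting from the r=8.5 cylinder, the r=6 cylinder at (0, 13) partially overlaps it — only the 5.86 mm² overlap (of its 111.81 mm²) is removed, clipping the outline — boundary = 53.37 mm; the cube at (-2, 9.5) is present — its section is the full 7.5×14 rectangle (perimeter 43.00 mm); Merging all regions: the 2 present regions are separate (no shared area or edge), so areas and boundary lengths simply add and each stays a separate island — boundary = 96.37 mm; (whole slice rotated 45° about Z — lengths, areas and connectivity unchanged). So its perimeter = 96.37 mm. Layer 74 is larger (96.37 vs 53.59 mm).

layer 74 (z = 20.72 mm)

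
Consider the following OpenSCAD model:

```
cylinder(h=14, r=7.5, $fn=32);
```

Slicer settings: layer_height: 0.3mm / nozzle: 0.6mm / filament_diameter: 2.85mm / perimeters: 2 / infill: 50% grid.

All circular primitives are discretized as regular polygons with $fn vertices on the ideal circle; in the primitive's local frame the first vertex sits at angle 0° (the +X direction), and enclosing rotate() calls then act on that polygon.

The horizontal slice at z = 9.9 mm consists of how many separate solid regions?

1

At z = 9.9 mm: the cylinder: section is a regular 32-gon, circumradius r=7.5. The result has 1 disconnected region.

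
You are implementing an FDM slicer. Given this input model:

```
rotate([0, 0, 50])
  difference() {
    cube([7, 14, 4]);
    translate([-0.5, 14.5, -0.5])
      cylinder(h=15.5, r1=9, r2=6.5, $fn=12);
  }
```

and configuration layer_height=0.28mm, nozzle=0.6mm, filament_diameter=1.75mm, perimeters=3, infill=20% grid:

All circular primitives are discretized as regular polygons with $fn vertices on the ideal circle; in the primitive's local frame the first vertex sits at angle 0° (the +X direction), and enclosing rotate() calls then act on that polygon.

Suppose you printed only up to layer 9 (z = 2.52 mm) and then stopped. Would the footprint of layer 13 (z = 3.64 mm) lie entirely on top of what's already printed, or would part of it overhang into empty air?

part overhangs

Compare the two slices. At z = 2.52: the cube is present — its section is the full 7×14 rectangle (area 98.00 mm²); the cone at (-0.5, 14.5): at t=0.195 of its height the radius interpolates to r₁+(r₂−r₁)t = 8.513, giving a regular 12-gon of that circumradius (area = (12/2)·8.513²·sin(360°/12) = 217.41 mm²); Subtracting the remaining from the first: starting from the 7×14 cube (98.00 mm²), the cone at (-0.5, 14.5) partially overlaps it — only the 44.71 mm² overlap (of its 217.41 mm²) is removed, clipping the outline — area = 53.29 mm²; (rotated 50° about Z; rotation is an isometry so areas/perimeters/island counts are preserved). At z = 3.64: the cube is present — its section is the full 7×14 rectangle (area 98.00 mm²); the cone at (-0.5, 14.5) contributes a regular 12-gon of circumradius 8.332 (interpolated between r1=9 and r2=6.5 at t=0.267) (area = (12/2)·8.332²·sin(360°/12) = 208.28 mm²); Taking the first minus the rest: starting from the 7×14 cube (98.00 mm²), the cone at (-0.5, 14.5) partially overlaps it — only the 43.14 mm² overlap (of its 208.28 mm²) is removed, clipping the outline — area = 54.86 mm²; (whole slice rotated 50° about Z — lengths, areas and connectivity unchanged). Checking containment: at z = 3.64 the cross-section extends beyond the z = 2.52 cross-section by about 1.57 mm².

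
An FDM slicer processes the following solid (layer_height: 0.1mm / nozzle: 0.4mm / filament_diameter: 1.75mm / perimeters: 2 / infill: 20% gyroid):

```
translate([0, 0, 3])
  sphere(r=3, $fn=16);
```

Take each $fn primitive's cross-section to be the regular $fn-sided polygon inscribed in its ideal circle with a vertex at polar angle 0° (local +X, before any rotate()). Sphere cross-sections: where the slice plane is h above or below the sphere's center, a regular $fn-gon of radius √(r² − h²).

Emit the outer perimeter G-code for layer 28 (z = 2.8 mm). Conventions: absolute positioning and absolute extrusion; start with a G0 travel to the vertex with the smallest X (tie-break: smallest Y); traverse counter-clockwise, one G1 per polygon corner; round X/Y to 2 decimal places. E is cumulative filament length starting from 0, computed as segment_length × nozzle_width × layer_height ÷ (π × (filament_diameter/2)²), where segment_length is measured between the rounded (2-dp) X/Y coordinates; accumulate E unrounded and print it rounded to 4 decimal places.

G0 X-2.99 Y0.00 Z2.80
G1 X-2.77 Y-1.15 E0.0195
G1 X-2.12 Y-2.12 E0.0389
G1 X-1.15 Y-2.77 E0.0583
G1 X0.00 Y-2.99 E0.0778
G1 X1.15 Y-2.77 E0.0973
G1 X2.12 Y-2.12 E0.1167
G1 X2.77 Y-1.15 E0.1361
G1 X2.99 Y0.00 E0.1556
G1 X2.77 Y1.15 E0.1750
G1 X2.12 Y2.12 E0.1944
G1 X1.15 Y2.77 E0.2139
G1 X0.00 Y2.99 E0.2333
G1 X-1.15 Y2.77 E0.2528
G1 X-2.12 Y2.12 E0.2722
G1 X-2.77 Y1.15 E0.2916
G1 X-2.99 Y0.00 E0.3111

At z = 2.8 mm: the r=3 sphere contributes a regular 16-gon of circumradius √(3²−0.2²) = 2.993. The outline is a single polygon with 16 vertices. Extrusion per mm of travel: 0.4 × 0.1 / (π × 0.875²) = 0.016630. Accumulating E over each segment gives final E = 0.3111.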